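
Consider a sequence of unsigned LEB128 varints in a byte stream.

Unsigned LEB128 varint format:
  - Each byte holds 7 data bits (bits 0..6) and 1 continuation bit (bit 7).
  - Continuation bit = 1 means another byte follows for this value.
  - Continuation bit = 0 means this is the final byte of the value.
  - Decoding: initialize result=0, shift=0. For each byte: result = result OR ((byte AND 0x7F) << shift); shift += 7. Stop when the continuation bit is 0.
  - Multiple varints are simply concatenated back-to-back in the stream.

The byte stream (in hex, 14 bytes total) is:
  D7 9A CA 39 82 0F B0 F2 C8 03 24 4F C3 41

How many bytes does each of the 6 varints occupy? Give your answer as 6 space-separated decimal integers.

  byte[0]=0xD7 cont=1 payload=0x57=87: acc |= 87<<0 -> acc=87 shift=7
  byte[1]=0x9A cont=1 payload=0x1A=26: acc |= 26<<7 -> acc=3415 shift=14
  byte[2]=0xCA cont=1 payload=0x4A=74: acc |= 74<<14 -> acc=1215831 shift=21
  byte[3]=0x39 cont=0 payload=0x39=57: acc |= 57<<21 -> acc=120753495 shift=28 [end]
Varint 1: bytes[0:4] = D7 9A CA 39 -> value 120753495 (4 byte(s))
  byte[4]=0x82 cont=1 payload=0x02=2: acc |= 2<<0 -> acc=2 shift=7
  byte[5]=0x0F cont=0 payload=0x0F=15: acc |= 15<<7 -> acc=1922 shift=14 [end]
Varint 2: bytes[4:6] = 82 0F -> value 1922 (2 byte(s))
  byte[6]=0xB0 cont=1 payload=0x30=48: acc |= 48<<0 -> acc=48 shift=7
  byte[7]=0xF2 cont=1 payload=0x72=114: acc |= 114<<7 -> acc=14640 shift=14
  byte[8]=0xC8 cont=1 payload=0x48=72: acc |= 72<<14 -> acc=1194288 shift=21
  byte[9]=0x03 cont=0 payload=0x03=3: acc |= 3<<21 -> acc=7485744 shift=28 [end]
Varint 3: bytes[6:10] = B0 F2 C8 03 -> value 7485744 (4 byte(s))
  byte[10]=0x24 cont=0 payload=0x24=36: acc |= 36<<0 -> acc=36 shift=7 [end]
Varint 4: bytes[10:11] = 24 -> value 36 (1 byte(s))
  byte[11]=0x4F cont=0 payload=0x4F=79: acc |= 79<<0 -> acc=79 shift=7 [end]
Varint 5: bytes[11:12] = 4F -> value 79 (1 byte(s))
  byte[12]=0xC3 cont=1 payload=0x43=67: acc |= 67<<0 -> acc=67 shift=7
  byte[13]=0x41 cont=0 payload=0x41=65: acc |= 65<<7 -> acc=8387 shift=14 [end]
Varint 6: bytes[12:14] = C3 41 -> value 8387 (2 byte(s))

Answer: 4 2 4 1 1 2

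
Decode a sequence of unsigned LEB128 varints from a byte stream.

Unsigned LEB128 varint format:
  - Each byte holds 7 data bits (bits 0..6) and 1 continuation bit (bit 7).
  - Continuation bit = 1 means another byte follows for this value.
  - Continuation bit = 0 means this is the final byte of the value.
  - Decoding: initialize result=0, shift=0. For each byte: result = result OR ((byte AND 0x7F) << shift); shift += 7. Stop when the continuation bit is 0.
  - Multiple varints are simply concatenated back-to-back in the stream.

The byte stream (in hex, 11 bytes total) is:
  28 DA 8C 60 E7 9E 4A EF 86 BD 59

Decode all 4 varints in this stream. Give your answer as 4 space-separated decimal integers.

Answer: 40 1574490 1216359 187646831

Derivation:
  byte[0]=0x28 cont=0 payload=0x28=40: acc |= 40<<0 -> acc=40 shift=7 [end]
Varint 1: bytes[0:1] = 28 -> value 40 (1 byte(s))
  byte[1]=0xDA cont=1 payload=0x5A=90: acc |= 90<<0 -> acc=90 shift=7
  byte[2]=0x8C cont=1 payload=0x0C=12: acc |= 12<<7 -> acc=1626 shift=14
  byte[3]=0x60 cont=0 payload=0x60=96: acc |= 96<<14 -> acc=1574490 shift=21 [end]
Varint 2: bytes[1:4] = DA 8C 60 -> value 1574490 (3 byte(s))
  byte[4]=0xE7 cont=1 payload=0x67=103: acc |= 103<<0 -> acc=103 shift=7
  byte[5]=0x9E cont=1 payload=0x1E=30: acc |= 30<<7 -> acc=3943 shift=14
  byte[6]=0x4A cont=0 payload=0x4A=74: acc |= 74<<14 -> acc=1216359 shift=21 [end]
Varint 3: bytes[4:7] = E7 9E 4A -> value 1216359 (3 byte(s))
  byte[7]=0xEF cont=1 payload=0x6F=111: acc |= 111<<0 -> acc=111 shift=7
  byte[8]=0x86 cont=1 payload=0x06=6: acc |= 6<<7 -> acc=879 shift=14
  byte[9]=0xBD cont=1 payload=0x3D=61: acc |= 61<<14 -> acc=1000303 shift=21
  byte[10]=0x59 cont=0 payload=0x59=89: acc |= 89<<21 -> acc=187646831 shift=28 [end]
Varint 4: bytes[7:11] = EF 86 BD 59 -> value 187646831 (4 byte(s))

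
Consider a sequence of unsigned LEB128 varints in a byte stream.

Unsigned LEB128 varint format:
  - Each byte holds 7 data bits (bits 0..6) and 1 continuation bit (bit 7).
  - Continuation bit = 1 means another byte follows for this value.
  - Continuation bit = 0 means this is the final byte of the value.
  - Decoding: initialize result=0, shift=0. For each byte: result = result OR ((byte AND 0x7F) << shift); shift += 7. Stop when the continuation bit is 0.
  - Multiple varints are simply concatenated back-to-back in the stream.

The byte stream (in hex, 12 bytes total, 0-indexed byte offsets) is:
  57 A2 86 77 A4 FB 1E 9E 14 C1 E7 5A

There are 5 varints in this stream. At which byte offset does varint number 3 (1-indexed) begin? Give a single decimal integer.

  byte[0]=0x57 cont=0 payload=0x57=87: acc |= 87<<0 -> acc=87 shift=7 [end]
Varint 1: bytes[0:1] = 57 -> value 87 (1 byte(s))
  byte[1]=0xA2 cont=1 payload=0x22=34: acc |= 34<<0 -> acc=34 shift=7
  byte[2]=0x86 cont=1 payload=0x06=6: acc |= 6<<7 -> acc=802 shift=14
  byte[3]=0x77 cont=0 payload=0x77=119: acc |= 119<<14 -> acc=1950498 shift=21 [end]
Varint 2: bytes[1:4] = A2 86 77 -> value 1950498 (3 byte(s))
  byte[4]=0xA4 cont=1 payload=0x24=36: acc |= 36<<0 -> acc=36 shift=7
  byte[5]=0xFB cont=1 payload=0x7B=123: acc |= 123<<7 -> acc=15780 shift=14
  byte[6]=0x1E cont=0 payload=0x1E=30: acc |= 30<<14 -> acc=507300 shift=21 [end]
Varint 3: bytes[4:7] = A4 FB 1E -> value 507300 (3 byte(s))
  byte[7]=0x9E cont=1 payload=0x1E=30: acc |= 30<<0 -> acc=30 shift=7
  byte[8]=0x14 cont=0 payload=0x14=20: acc |= 20<<7 -> acc=2590 shift=14 [end]
Varint 4: bytes[7:9] = 9E 14 -> value 2590 (2 byte(s))
  byte[9]=0xC1 cont=1 payload=0x41=65: acc |= 65<<0 -> acc=65 shift=7
  byte[10]=0xE7 cont=1 payload=0x67=103: acc |= 103<<7 -> acc=13249 shift=14
  byte[11]=0x5A cont=0 payload=0x5A=90: acc |= 90<<14 -> acc=1487809 shift=21 [end]
Varint 5: bytes[9:12] = C1 E7 5A -> value 1487809 (3 byte(s))

Answer: 4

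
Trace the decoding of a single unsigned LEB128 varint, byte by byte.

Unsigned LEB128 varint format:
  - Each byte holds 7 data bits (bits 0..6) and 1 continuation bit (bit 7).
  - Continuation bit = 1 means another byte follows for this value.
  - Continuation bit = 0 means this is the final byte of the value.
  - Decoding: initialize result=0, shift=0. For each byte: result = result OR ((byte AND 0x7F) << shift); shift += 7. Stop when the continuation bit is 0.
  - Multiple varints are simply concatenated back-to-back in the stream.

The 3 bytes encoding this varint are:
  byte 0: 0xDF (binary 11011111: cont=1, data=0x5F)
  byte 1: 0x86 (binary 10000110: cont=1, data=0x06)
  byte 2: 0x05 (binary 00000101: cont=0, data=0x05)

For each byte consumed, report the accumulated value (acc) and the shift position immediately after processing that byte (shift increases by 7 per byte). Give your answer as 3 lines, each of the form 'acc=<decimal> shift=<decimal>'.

byte 0=0xDF: payload=0x5F=95, contrib = 95<<0 = 95; acc -> 95, shift -> 7
byte 1=0x86: payload=0x06=6, contrib = 6<<7 = 768; acc -> 863, shift -> 14
byte 2=0x05: payload=0x05=5, contrib = 5<<14 = 81920; acc -> 82783, shift -> 21

Answer: acc=95 shift=7
acc=863 shift=14
acc=82783 shift=21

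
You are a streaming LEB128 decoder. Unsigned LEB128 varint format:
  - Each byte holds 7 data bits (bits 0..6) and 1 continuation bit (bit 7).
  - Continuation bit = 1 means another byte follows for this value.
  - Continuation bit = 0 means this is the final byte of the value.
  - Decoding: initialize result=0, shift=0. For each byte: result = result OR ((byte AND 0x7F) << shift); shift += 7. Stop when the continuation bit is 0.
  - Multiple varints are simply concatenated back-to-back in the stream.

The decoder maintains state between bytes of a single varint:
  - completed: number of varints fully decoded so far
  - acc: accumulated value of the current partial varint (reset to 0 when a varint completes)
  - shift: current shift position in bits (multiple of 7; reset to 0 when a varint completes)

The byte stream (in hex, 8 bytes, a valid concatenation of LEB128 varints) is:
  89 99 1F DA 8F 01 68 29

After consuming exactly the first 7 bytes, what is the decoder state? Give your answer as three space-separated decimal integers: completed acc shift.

Answer: 3 0 0

Derivation:
byte[0]=0x89 cont=1 payload=0x09: acc |= 9<<0 -> completed=0 acc=9 shift=7
byte[1]=0x99 cont=1 payload=0x19: acc |= 25<<7 -> completed=0 acc=3209 shift=14
byte[2]=0x1F cont=0 payload=0x1F: varint #1 complete (value=511113); reset -> completed=1 acc=0 shift=0
byte[3]=0xDA cont=1 payload=0x5A: acc |= 90<<0 -> completed=1 acc=90 shift=7
byte[4]=0x8F cont=1 payload=0x0F: acc |= 15<<7 -> completed=1 acc=2010 shift=14
byte[5]=0x01 cont=0 payload=0x01: varint #2 complete (value=18394); reset -> completed=2 acc=0 shift=0
byte[6]=0x68 cont=0 payload=0x68: varint #3 complete (value=104); reset -> completed=3 acc=0 shift=0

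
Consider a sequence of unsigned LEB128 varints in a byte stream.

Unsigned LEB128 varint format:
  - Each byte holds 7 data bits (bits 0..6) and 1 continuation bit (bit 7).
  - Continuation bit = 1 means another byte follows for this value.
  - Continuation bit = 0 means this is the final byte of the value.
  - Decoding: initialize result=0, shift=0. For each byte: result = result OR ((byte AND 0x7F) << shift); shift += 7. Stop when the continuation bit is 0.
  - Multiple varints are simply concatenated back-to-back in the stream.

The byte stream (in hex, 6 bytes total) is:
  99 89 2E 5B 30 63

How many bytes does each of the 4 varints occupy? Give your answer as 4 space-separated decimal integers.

  byte[0]=0x99 cont=1 payload=0x19=25: acc |= 25<<0 -> acc=25 shift=7
  byte[1]=0x89 cont=1 payload=0x09=9: acc |= 9<<7 -> acc=1177 shift=14
  byte[2]=0x2E cont=0 payload=0x2E=46: acc |= 46<<14 -> acc=754841 shift=21 [end]
Varint 1: bytes[0:3] = 99 89 2E -> value 754841 (3 byte(s))
  byte[3]=0x5B cont=0 payload=0x5B=91: acc |= 91<<0 -> acc=91 shift=7 [end]
Varint 2: bytes[3:4] = 5B -> value 91 (1 byte(s))
  byte[4]=0x30 cont=0 payload=0x30=48: acc |= 48<<0 -> acc=48 shift=7 [end]
Varint 3: bytes[4:5] = 30 -> value 48 (1 byte(s))
  byte[5]=0x63 cont=0 payload=0x63=99: acc |= 99<<0 -> acc=99 shift=7 [end]
Varint 4: bytes[5:6] = 63 -> value 99 (1 byte(s))

Answer: 3 1 1 1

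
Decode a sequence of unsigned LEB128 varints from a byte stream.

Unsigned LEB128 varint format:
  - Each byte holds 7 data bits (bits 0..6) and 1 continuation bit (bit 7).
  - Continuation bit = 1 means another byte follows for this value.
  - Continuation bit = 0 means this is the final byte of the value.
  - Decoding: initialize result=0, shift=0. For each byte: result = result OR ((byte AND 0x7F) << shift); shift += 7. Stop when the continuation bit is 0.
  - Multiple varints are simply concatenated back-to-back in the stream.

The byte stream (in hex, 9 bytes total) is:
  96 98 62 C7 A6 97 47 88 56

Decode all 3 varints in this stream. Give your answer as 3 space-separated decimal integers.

  byte[0]=0x96 cont=1 payload=0x16=22: acc |= 22<<0 -> acc=22 shift=7
  byte[1]=0x98 cont=1 payload=0x18=24: acc |= 24<<7 -> acc=3094 shift=14
  byte[2]=0x62 cont=0 payload=0x62=98: acc |= 98<<14 -> acc=1608726 shift=21 [end]
Varint 1: bytes[0:3] = 96 98 62 -> value 1608726 (3 byte(s))
  byte[3]=0xC7 cont=1 payload=0x47=71: acc |= 71<<0 -> acc=71 shift=7
  byte[4]=0xA6 cont=1 payload=0x26=38: acc |= 38<<7 -> acc=4935 shift=14
  byte[5]=0x97 cont=1 payload=0x17=23: acc |= 23<<14 -> acc=381767 shift=21
  byte[6]=0x47 cont=0 payload=0x47=71: acc |= 71<<21 -> acc=149279559 shift=28 [end]
Varint 2: bytes[3:7] = C7 A6 97 47 -> value 149279559 (4 byte(s))
  byte[7]=0x88 cont=1 payload=0x08=8: acc |= 8<<0 -> acc=8 shift=7
  byte[8]=0x56 cont=0 payload=0x56=86: acc |= 86<<7 -> acc=11016 shift=14 [end]
Varint 3: bytes[7:9] = 88 56 -> value 11016 (2 byte(s))

Answer: 1608726 149279559 11016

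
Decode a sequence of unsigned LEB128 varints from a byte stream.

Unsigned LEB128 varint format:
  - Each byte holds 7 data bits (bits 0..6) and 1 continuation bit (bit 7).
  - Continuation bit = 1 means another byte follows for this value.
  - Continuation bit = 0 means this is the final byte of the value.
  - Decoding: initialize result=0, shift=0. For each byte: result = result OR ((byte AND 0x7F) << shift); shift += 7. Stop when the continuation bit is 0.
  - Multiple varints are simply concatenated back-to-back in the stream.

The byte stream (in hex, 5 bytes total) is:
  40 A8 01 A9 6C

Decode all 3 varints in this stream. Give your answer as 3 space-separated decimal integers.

  byte[0]=0x40 cont=0 payload=0x40=64: acc |= 64<<0 -> acc=64 shift=7 [end]
Varint 1: bytes[0:1] = 40 -> value 64 (1 byte(s))
  byte[1]=0xA8 cont=1 payload=0x28=40: acc |= 40<<0 -> acc=40 shift=7
  byte[2]=0x01 cont=0 payload=0x01=1: acc |= 1<<7 -> acc=168 shift=14 [end]
Varint 2: bytes[1:3] = A8 01 -> value 168 (2 byte(s))
  byte[3]=0xA9 cont=1 payload=0x29=41: acc |= 41<<0 -> acc=41 shift=7
  byte[4]=0x6C cont=0 payload=0x6C=108: acc |= 108<<7 -> acc=13865 shift=14 [end]
Varint 3: bytes[3:5] = A9 6C -> value 13865 (2 byte(s))

Answer: 64 168 13865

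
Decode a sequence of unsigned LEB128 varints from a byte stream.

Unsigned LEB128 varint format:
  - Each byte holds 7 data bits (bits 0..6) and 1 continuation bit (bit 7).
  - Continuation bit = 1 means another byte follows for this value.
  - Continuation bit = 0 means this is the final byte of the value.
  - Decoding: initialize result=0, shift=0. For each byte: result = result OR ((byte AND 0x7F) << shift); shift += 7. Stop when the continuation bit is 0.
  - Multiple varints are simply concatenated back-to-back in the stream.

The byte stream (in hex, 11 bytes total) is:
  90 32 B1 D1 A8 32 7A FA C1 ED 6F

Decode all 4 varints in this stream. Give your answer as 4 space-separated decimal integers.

Answer: 6416 105523377 122 234578170

Derivation:
  byte[0]=0x90 cont=1 payload=0x10=16: acc |= 16<<0 -> acc=16 shift=7
  byte[1]=0x32 cont=0 payload=0x32=50: acc |= 50<<7 -> acc=6416 shift=14 [end]
Varint 1: bytes[0:2] = 90 32 -> value 6416 (2 byte(s))
  byte[2]=0xB1 cont=1 payload=0x31=49: acc |= 49<<0 -> acc=49 shift=7
  byte[3]=0xD1 cont=1 payload=0x51=81: acc |= 81<<7 -> acc=10417 shift=14
  byte[4]=0xA8 cont=1 payload=0x28=40: acc |= 40<<14 -> acc=665777 shift=21
  byte[5]=0x32 cont=0 payload=0x32=50: acc |= 50<<21 -> acc=105523377 shift=28 [end]
Varint 2: bytes[2:6] = B1 D1 A8 32 -> value 105523377 (4 byte(s))
  byte[6]=0x7A cont=0 payload=0x7A=122: acc |= 122<<0 -> acc=122 shift=7 [end]
Varint 3: bytes[6:7] = 7A -> value 122 (1 byte(s))
  byte[7]=0xFA cont=1 payload=0x7A=122: acc |= 122<<0 -> acc=122 shift=7
  byte[8]=0xC1 cont=1 payload=0x41=65: acc |= 65<<7 -> acc=8442 shift=14
  byte[9]=0xED cont=1 payload=0x6D=109: acc |= 109<<14 -> acc=1794298 shift=21
  byte[10]=0x6F cont=0 payload=0x6F=111: acc |= 111<<21 -> acc=234578170 shift=28 [end]
Varint 4: bytes[7:11] = FA C1 ED 6F -> value 234578170 (4 byte(s))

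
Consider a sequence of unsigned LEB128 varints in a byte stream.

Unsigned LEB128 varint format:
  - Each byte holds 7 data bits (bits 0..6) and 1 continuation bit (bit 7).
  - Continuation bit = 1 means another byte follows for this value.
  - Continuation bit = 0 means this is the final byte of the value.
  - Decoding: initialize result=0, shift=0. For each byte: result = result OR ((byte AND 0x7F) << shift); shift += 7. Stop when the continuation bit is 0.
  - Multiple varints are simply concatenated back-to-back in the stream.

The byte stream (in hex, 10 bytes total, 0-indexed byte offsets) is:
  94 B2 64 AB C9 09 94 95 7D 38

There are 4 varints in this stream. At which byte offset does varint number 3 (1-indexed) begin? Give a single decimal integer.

Answer: 6

Derivation:
  byte[0]=0x94 cont=1 payload=0x14=20: acc |= 20<<0 -> acc=20 shift=7
  byte[1]=0xB2 cont=1 payload=0x32=50: acc |= 50<<7 -> acc=6420 shift=14
  byte[2]=0x64 cont=0 payload=0x64=100: acc |= 100<<14 -> acc=1644820 shift=21 [end]
Varint 1: bytes[0:3] = 94 B2 64 -> value 1644820 (3 byte(s))
  byte[3]=0xAB cont=1 payload=0x2B=43: acc |= 43<<0 -> acc=43 shift=7
  byte[4]=0xC9 cont=1 payload=0x49=73: acc |= 73<<7 -> acc=9387 shift=14
  byte[5]=0x09 cont=0 payload=0x09=9: acc |= 9<<14 -> acc=156843 shift=21 [end]
Varint 2: bytes[3:6] = AB C9 09 -> value 156843 (3 byte(s))
  byte[6]=0x94 cont=1 payload=0x14=20: acc |= 20<<0 -> acc=20 shift=7
  byte[7]=0x95 cont=1 payload=0x15=21: acc |= 21<<7 -> acc=2708 shift=14
  byte[8]=0x7D cont=0 payload=0x7D=125: acc |= 125<<14 -> acc=2050708 shift=21 [end]
Varint 3: bytes[6:9] = 94 95 7D -> value 2050708 (3 byte(s))
  byte[9]=0x38 cont=0 payload=0x38=56: acc |= 56<<0 -> acc=56 shift=7 [end]
Varint 4: bytes[9:10] = 38 -> value 56 (1 byte(s))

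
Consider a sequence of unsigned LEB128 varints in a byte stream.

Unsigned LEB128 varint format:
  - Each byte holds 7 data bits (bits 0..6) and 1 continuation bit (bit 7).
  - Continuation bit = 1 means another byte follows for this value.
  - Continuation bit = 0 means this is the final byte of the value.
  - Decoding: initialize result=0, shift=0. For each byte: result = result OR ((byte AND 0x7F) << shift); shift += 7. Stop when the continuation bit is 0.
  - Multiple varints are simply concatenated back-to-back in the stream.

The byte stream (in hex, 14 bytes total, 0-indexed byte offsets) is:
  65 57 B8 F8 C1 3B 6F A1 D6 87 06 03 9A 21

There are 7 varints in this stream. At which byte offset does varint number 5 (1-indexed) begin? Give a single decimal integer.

Answer: 7

Derivation:
  byte[0]=0x65 cont=0 payload=0x65=101: acc |= 101<<0 -> acc=101 shift=7 [end]
Varint 1: bytes[0:1] = 65 -> value 101 (1 byte(s))
  byte[1]=0x57 cont=0 payload=0x57=87: acc |= 87<<0 -> acc=87 shift=7 [end]
Varint 2: bytes[1:2] = 57 -> value 87 (1 byte(s))
  byte[2]=0xB8 cont=1 payload=0x38=56: acc |= 56<<0 -> acc=56 shift=7
  byte[3]=0xF8 cont=1 payload=0x78=120: acc |= 120<<7 -> acc=15416 shift=14
  byte[4]=0xC1 cont=1 payload=0x41=65: acc |= 65<<14 -> acc=1080376 shift=21
  byte[5]=0x3B cont=0 payload=0x3B=59: acc |= 59<<21 -> acc=124812344 shift=28 [end]
Varint 3: bytes[2:6] = B8 F8 C1 3B -> value 124812344 (4 byte(s))
  byte[6]=0x6F cont=0 payload=0x6F=111: acc |= 111<<0 -> acc=111 shift=7 [end]
Varint 4: bytes[6:7] = 6F -> value 111 (1 byte(s))
  byte[7]=0xA1 cont=1 payload=0x21=33: acc |= 33<<0 -> acc=33 shift=7
  byte[8]=0xD6 cont=1 payload=0x56=86: acc |= 86<<7 -> acc=11041 shift=14
  byte[9]=0x87 cont=1 payload=0x07=7: acc |= 7<<14 -> acc=125729 shift=21
  byte[10]=0x06 cont=0 payload=0x06=6: acc |= 6<<21 -> acc=12708641 shift=28 [end]
Varint 5: bytes[7:11] = A1 D6 87 06 -> value 12708641 (4 byte(s))
  byte[11]=0x03 cont=0 payload=0x03=3: acc |= 3<<0 -> acc=3 shift=7 [end]
Varint 6: bytes[11:12] = 03 -> value 3 (1 byte(s))
  byte[12]=0x9A cont=1 payload=0x1A=26: acc |= 26<<0 -> acc=26 shift=7
  byte[13]=0x21 cont=0 payload=0x21=33: acc |= 33<<7 -> acc=4250 shift=14 [end]
Varint 7: bytes[12:14] = 9A 21 -> value 4250 (2 byte(s))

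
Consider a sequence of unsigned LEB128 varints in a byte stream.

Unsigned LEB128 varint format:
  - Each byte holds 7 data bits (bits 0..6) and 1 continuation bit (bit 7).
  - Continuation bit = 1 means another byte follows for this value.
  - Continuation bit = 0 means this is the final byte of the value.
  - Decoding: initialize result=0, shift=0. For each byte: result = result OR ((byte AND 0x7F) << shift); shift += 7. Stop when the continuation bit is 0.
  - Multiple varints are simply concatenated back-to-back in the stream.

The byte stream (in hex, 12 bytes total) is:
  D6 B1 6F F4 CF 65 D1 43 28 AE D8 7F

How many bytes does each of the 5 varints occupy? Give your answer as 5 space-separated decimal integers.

Answer: 3 3 2 1 3

Derivation:
  byte[0]=0xD6 cont=1 payload=0x56=86: acc |= 86<<0 -> acc=86 shift=7
  byte[1]=0xB1 cont=1 payload=0x31=49: acc |= 49<<7 -> acc=6358 shift=14
  byte[2]=0x6F cont=0 payload=0x6F=111: acc |= 111<<14 -> acc=1824982 shift=21 [end]
Varint 1: bytes[0:3] = D6 B1 6F -> value 1824982 (3 byte(s))
  byte[3]=0xF4 cont=1 payload=0x74=116: acc |= 116<<0 -> acc=116 shift=7
  byte[4]=0xCF cont=1 payload=0x4F=79: acc |= 79<<7 -> acc=10228 shift=14
  byte[5]=0x65 cont=0 payload=0x65=101: acc |= 101<<14 -> acc=1665012 shift=21 [end]
Varint 2: bytes[3:6] = F4 CF 65 -> value 1665012 (3 byte(s))
  byte[6]=0xD1 cont=1 payload=0x51=81: acc |= 81<<0 -> acc=81 shift=7
  byte[7]=0x43 cont=0 payload=0x43=67: acc |= 67<<7 -> acc=8657 shift=14 [end]
Varint 3: bytes[6:8] = D1 43 -> value 8657 (2 byte(s))
  byte[8]=0x28 cont=0 payload=0x28=40: acc |= 40<<0 -> acc=40 shift=7 [end]
Varint 4: bytes[8:9] = 28 -> value 40 (1 byte(s))
  byte[9]=0xAE cont=1 payload=0x2E=46: acc |= 46<<0 -> acc=46 shift=7
  byte[10]=0xD8 cont=1 payload=0x58=88: acc |= 88<<7 -> acc=11310 shift=14
  byte[11]=0x7F cont=0 payload=0x7F=127: acc |= 127<<14 -> acc=2092078 shift=21 [end]
Varint 5: bytes[9:12] = AE D8 7F -> value 2092078 (3 byte(s))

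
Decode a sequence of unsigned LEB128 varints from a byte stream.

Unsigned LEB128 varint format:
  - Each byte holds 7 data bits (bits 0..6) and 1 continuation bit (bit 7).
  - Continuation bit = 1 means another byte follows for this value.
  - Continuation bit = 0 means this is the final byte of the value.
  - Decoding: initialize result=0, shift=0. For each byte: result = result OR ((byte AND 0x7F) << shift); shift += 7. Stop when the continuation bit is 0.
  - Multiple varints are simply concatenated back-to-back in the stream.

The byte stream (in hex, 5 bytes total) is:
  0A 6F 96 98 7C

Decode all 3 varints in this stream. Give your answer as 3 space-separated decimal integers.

  byte[0]=0x0A cont=0 payload=0x0A=10: acc |= 10<<0 -> acc=10 shift=7 [end]
Varint 1: bytes[0:1] = 0A -> value 10 (1 byte(s))
  byte[1]=0x6F cont=0 payload=0x6F=111: acc |= 111<<0 -> acc=111 shift=7 [end]
Varint 2: bytes[1:2] = 6F -> value 111 (1 byte(s))
  byte[2]=0x96 cont=1 payload=0x16=22: acc |= 22<<0 -> acc=22 shift=7
  byte[3]=0x98 cont=1 payload=0x18=24: acc |= 24<<7 -> acc=3094 shift=14
  byte[4]=0x7C cont=0 payload=0x7C=124: acc |= 124<<14 -> acc=2034710 shift=21 [end]
Varint 3: bytes[2:5] = 96 98 7C -> value 2034710 (3 byte(s))

Answer: 10 111 2034710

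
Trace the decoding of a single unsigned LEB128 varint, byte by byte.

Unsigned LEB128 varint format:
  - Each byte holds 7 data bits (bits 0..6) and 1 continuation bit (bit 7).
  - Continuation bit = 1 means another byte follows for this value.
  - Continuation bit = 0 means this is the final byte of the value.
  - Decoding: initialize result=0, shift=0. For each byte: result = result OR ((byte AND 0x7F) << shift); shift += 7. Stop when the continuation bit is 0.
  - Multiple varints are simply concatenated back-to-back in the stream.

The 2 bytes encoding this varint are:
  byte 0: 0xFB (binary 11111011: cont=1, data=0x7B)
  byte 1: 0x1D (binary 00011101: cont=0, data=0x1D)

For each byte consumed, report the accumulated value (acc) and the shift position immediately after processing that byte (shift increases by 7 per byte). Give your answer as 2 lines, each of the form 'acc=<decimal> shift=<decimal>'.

Answer: acc=123 shift=7
acc=3835 shift=14

Derivation:
byte 0=0xFB: payload=0x7B=123, contrib = 123<<0 = 123; acc -> 123, shift -> 7
byte 1=0x1D: payload=0x1D=29, contrib = 29<<7 = 3712; acc -> 3835, shift -> 14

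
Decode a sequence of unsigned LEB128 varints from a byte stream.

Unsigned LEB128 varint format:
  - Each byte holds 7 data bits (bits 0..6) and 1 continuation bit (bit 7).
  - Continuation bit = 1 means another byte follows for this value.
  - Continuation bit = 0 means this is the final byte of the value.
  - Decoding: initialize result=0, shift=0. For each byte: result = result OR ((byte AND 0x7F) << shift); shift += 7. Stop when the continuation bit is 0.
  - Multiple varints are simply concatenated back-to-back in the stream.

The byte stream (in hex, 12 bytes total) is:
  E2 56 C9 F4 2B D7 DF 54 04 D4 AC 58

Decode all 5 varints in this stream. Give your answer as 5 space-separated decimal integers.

  byte[0]=0xE2 cont=1 payload=0x62=98: acc |= 98<<0 -> acc=98 shift=7
  byte[1]=0x56 cont=0 payload=0x56=86: acc |= 86<<7 -> acc=11106 shift=14 [end]
Varint 1: bytes[0:2] = E2 56 -> value 11106 (2 byte(s))
  byte[2]=0xC9 cont=1 payload=0x49=73: acc |= 73<<0 -> acc=73 shift=7
  byte[3]=0xF4 cont=1 payload=0x74=116: acc |= 116<<7 -> acc=14921 shift=14
  byte[4]=0x2B cont=0 payload=0x2B=43: acc |= 43<<14 -> acc=719433 shift=21 [end]
Varint 2: bytes[2:5] = C9 F4 2B -> value 719433 (3 byte(s))
  byte[5]=0xD7 cont=1 payload=0x57=87: acc |= 87<<0 -> acc=87 shift=7
  byte[6]=0xDF cont=1 payload=0x5F=95: acc |= 95<<7 -> acc=12247 shift=14
  byte[7]=0x54 cont=0 payload=0x54=84: acc |= 84<<14 -> acc=1388503 shift=21 [end]
Varint 3: bytes[5:8] = D7 DF 54 -> value 1388503 (3 byte(s))
  byte[8]=0x04 cont=0 payload=0x04=4: acc |= 4<<0 -> acc=4 shift=7 [end]
Varint 4: bytes[8:9] = 04 -> value 4 (1 byte(s))
  byte[9]=0xD4 cont=1 payload=0x54=84: acc |= 84<<0 -> acc=84 shift=7
  byte[10]=0xAC cont=1 payload=0x2C=44: acc |= 44<<7 -> acc=5716 shift=14
  byte[11]=0x58 cont=0 payload=0x58=88: acc |= 88<<14 -> acc=1447508 shift=21 [end]
Varint 5: bytes[9:12] = D4 AC 58 -> value 1447508 (3 byte(s))

Answer: 11106 719433 1388503 4 1447508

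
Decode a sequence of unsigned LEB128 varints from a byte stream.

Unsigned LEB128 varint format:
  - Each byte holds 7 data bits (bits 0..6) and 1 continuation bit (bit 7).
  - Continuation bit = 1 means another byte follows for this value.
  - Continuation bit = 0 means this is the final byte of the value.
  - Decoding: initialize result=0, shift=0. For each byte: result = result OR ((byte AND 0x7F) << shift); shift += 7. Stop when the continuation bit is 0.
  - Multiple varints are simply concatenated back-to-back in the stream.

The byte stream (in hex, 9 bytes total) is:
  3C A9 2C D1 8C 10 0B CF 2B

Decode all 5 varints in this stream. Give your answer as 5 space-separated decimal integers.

Answer: 60 5673 263761 11 5583

Derivation:
  byte[0]=0x3C cont=0 payload=0x3C=60: acc |= 60<<0 -> acc=60 shift=7 [end]
Varint 1: bytes[0:1] = 3C -> value 60 (1 byte(s))
  byte[1]=0xA9 cont=1 payload=0x29=41: acc |= 41<<0 -> acc=41 shift=7
  byte[2]=0x2C cont=0 payload=0x2C=44: acc |= 44<<7 -> acc=5673 shift=14 [end]
Varint 2: bytes[1:3] = A9 2C -> value 5673 (2 byte(s))
  byte[3]=0xD1 cont=1 payload=0x51=81: acc |= 81<<0 -> acc=81 shift=7
  byte[4]=0x8C cont=1 payload=0x0C=12: acc |= 12<<7 -> acc=1617 shift=14
  byte[5]=0x10 cont=0 payload=0x10=16: acc |= 16<<14 -> acc=263761 shift=21 [end]
Varint 3: bytes[3:6] = D1 8C 10 -> value 263761 (3 byte(s))
  byte[6]=0x0B cont=0 payload=0x0B=11: acc |= 11<<0 -> acc=11 shift=7 [end]
Varint 4: bytes[6:7] = 0B -> value 11 (1 byte(s))
  byte[7]=0xCF cont=1 payload=0x4F=79: acc |= 79<<0 -> acc=79 shift=7
  byte[8]=0x2B cont=0 payload=0x2B=43: acc |= 43<<7 -> acc=5583 shift=14 [end]
Varint 5: bytes[7:9] = CF 2B -> value 5583 (2 byte(s))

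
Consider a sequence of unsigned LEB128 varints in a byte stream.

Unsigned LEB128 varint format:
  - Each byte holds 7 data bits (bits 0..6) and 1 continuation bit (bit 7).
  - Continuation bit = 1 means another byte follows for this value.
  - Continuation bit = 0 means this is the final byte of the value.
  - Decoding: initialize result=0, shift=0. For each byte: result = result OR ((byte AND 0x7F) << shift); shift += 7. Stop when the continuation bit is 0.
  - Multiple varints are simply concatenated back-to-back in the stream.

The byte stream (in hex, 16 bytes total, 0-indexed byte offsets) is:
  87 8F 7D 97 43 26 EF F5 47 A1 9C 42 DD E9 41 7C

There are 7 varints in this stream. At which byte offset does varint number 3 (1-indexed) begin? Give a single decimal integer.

Answer: 5

Derivation:
  byte[0]=0x87 cont=1 payload=0x07=7: acc |= 7<<0 -> acc=7 shift=7
  byte[1]=0x8F cont=1 payload=0x0F=15: acc |= 15<<7 -> acc=1927 shift=14
  byte[2]=0x7D cont=0 payload=0x7D=125: acc |= 125<<14 -> acc=2049927 shift=21 [end]
Varint 1: bytes[0:3] = 87 8F 7D -> value 2049927 (3 byte(s))
  byte[3]=0x97 cont=1 payload=0x17=23: acc |= 23<<0 -> acc=23 shift=7
  byte[4]=0x43 cont=0 payload=0x43=67: acc |= 67<<7 -> acc=8599 shift=14 [end]
Varint 2: bytes[3:5] = 97 43 -> value 8599 (2 byte(s))
  byte[5]=0x26 cont=0 payload=0x26=38: acc |= 38<<0 -> acc=38 shift=7 [end]
Varint 3: bytes[5:6] = 26 -> value 38 (1 byte(s))
  byte[6]=0xEF cont=1 payload=0x6F=111: acc |= 111<<0 -> acc=111 shift=7
  byte[7]=0xF5 cont=1 payload=0x75=117: acc |= 117<<7 -> acc=15087 shift=14
  byte[8]=0x47 cont=0 payload=0x47=71: acc |= 71<<14 -> acc=1178351 shift=21 [end]
Varint 4: bytes[6:9] = EF F5 47 -> value 1178351 (3 byte(s))
  byte[9]=0xA1 cont=1 payload=0x21=33: acc |= 33<<0 -> acc=33 shift=7
  byte[10]=0x9C cont=1 payload=0x1C=28: acc |= 28<<7 -> acc=3617 shift=14
  byte[11]=0x42 cont=0 payload=0x42=66: acc |= 66<<14 -> acc=1084961 shift=21 [end]
Varint 5: bytes[9:12] = A1 9C 42 -> value 1084961 (3 byte(s))
  byte[12]=0xDD cont=1 payload=0x5D=93: acc |= 93<<0 -> acc=93 shift=7
  byte[13]=0xE9 cont=1 payload=0x69=105: acc |= 105<<7 -> acc=13533 shift=14
  byte[14]=0x41 cont=0 payload=0x41=65: acc |= 65<<14 -> acc=1078493 shift=21 [end]
Varint 6: bytes[12:15] = DD E9 41 -> value 1078493 (3 byte(s))
  byte[15]=0x7C cont=0 payload=0x7C=124: acc |= 124<<0 -> acc=124 shift=7 [end]
Varint 7: bytes[15:16] = 7C -> value 124 (1 byte(s))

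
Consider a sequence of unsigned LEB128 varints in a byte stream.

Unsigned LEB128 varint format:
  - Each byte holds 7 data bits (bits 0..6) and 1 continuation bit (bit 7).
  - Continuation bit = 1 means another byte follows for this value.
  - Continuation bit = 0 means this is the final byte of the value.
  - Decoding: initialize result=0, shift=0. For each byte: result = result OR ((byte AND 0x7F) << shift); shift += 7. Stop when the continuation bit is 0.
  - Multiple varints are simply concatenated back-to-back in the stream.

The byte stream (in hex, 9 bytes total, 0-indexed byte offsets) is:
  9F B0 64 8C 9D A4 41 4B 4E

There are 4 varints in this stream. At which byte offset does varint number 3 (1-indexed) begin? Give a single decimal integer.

Answer: 7

Derivation:
  byte[0]=0x9F cont=1 payload=0x1F=31: acc |= 31<<0 -> acc=31 shift=7
  byte[1]=0xB0 cont=1 payload=0x30=48: acc |= 48<<7 -> acc=6175 shift=14
  byte[2]=0x64 cont=0 payload=0x64=100: acc |= 100<<14 -> acc=1644575 shift=21 [end]
Varint 1: bytes[0:3] = 9F B0 64 -> value 1644575 (3 byte(s))
  byte[3]=0x8C cont=1 payload=0x0C=12: acc |= 12<<0 -> acc=12 shift=7
  byte[4]=0x9D cont=1 payload=0x1D=29: acc |= 29<<7 -> acc=3724 shift=14
  byte[5]=0xA4 cont=1 payload=0x24=36: acc |= 36<<14 -> acc=593548 shift=21
  byte[6]=0x41 cont=0 payload=0x41=65: acc |= 65<<21 -> acc=136908428 shift=28 [end]
Varint 2: bytes[3:7] = 8C 9D A4 41 -> value 136908428 (4 byte(s))
  byte[7]=0x4B cont=0 payload=0x4B=75: acc |= 75<<0 -> acc=75 shift=7 [end]
Varint 3: bytes[7:8] = 4B -> value 75 (1 byte(s))
  byte[8]=0x4E cont=0 payload=0x4E=78: acc |= 78<<0 -> acc=78 shift=7 [end]
Varint 4: bytes[8:9] = 4E -> value 78 (1 byte(s))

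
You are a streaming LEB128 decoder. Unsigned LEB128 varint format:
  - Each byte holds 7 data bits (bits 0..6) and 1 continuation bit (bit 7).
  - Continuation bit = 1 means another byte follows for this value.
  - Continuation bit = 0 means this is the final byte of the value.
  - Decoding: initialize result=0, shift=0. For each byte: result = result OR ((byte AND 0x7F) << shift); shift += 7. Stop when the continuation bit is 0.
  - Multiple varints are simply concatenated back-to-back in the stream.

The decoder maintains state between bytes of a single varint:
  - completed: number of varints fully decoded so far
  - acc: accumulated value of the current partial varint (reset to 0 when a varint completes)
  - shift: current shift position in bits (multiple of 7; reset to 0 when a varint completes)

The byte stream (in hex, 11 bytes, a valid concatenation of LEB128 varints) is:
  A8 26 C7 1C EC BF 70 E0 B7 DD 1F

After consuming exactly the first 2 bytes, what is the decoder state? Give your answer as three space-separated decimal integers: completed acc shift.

byte[0]=0xA8 cont=1 payload=0x28: acc |= 40<<0 -> completed=0 acc=40 shift=7
byte[1]=0x26 cont=0 payload=0x26: varint #1 complete (value=4904); reset -> completed=1 acc=0 shift=0

Answer: 1 0 0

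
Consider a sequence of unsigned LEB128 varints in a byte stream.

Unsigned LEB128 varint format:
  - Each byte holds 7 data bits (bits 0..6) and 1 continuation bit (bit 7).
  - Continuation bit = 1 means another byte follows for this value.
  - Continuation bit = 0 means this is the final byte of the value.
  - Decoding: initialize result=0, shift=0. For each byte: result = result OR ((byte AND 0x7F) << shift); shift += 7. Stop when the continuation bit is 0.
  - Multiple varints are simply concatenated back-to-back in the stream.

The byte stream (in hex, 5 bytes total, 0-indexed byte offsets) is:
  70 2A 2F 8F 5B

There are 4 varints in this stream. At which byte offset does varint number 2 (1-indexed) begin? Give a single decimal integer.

Answer: 1

Derivation:
  byte[0]=0x70 cont=0 payload=0x70=112: acc |= 112<<0 -> acc=112 shift=7 [end]
Varint 1: bytes[0:1] = 70 -> value 112 (1 byte(s))
  byte[1]=0x2A cont=0 payload=0x2A=42: acc |= 42<<0 -> acc=42 shift=7 [end]
Varint 2: bytes[1:2] = 2A -> value 42 (1 byte(s))
  byte[2]=0x2F cont=0 payload=0x2F=47: acc |= 47<<0 -> acc=47 shift=7 [end]
Varint 3: bytes[2:3] = 2F -> value 47 (1 byte(s))
  byte[3]=0x8F cont=1 payload=0x0F=15: acc |= 15<<0 -> acc=15 shift=7
  byte[4]=0x5B cont=0 payload=0x5B=91: acc |= 91<<7 -> acc=11663 shift=14 [end]
Varint 4: bytes[3:5] = 8F 5B -> value 11663 (2 byte(s))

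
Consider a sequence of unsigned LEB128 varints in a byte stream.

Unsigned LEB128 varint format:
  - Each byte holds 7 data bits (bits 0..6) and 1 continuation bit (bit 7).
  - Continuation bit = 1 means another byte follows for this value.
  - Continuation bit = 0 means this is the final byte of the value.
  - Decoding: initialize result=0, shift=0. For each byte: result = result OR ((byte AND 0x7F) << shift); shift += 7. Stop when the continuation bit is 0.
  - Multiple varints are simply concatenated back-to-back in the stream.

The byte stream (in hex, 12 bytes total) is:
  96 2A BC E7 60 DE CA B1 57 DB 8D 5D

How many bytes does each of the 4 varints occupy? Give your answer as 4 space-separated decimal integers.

  byte[0]=0x96 cont=1 payload=0x16=22: acc |= 22<<0 -> acc=22 shift=7
  byte[1]=0x2A cont=0 payload=0x2A=42: acc |= 42<<7 -> acc=5398 shift=14 [end]
Varint 1: bytes[0:2] = 96 2A -> value 5398 (2 byte(s))
  byte[2]=0xBC cont=1 payload=0x3C=60: acc |= 60<<0 -> acc=60 shift=7
  byte[3]=0xE7 cont=1 payload=0x67=103: acc |= 103<<7 -> acc=13244 shift=14
  byte[4]=0x60 cont=0 payload=0x60=96: acc |= 96<<14 -> acc=1586108 shift=21 [end]
Varint 2: bytes[2:5] = BC E7 60 -> value 1586108 (3 byte(s))
  byte[5]=0xDE cont=1 payload=0x5E=94: acc |= 94<<0 -> acc=94 shift=7
  byte[6]=0xCA cont=1 payload=0x4A=74: acc |= 74<<7 -> acc=9566 shift=14
  byte[7]=0xB1 cont=1 payload=0x31=49: acc |= 49<<14 -> acc=812382 shift=21
  byte[8]=0x57 cont=0 payload=0x57=87: acc |= 87<<21 -> acc=183264606 shift=28 [end]
Varint 3: bytes[5:9] = DE CA B1 57 -> value 183264606 (4 byte(s))
  byte[9]=0xDB cont=1 payload=0x5B=91: acc |= 91<<0 -> acc=91 shift=7
  byte[10]=0x8D cont=1 payload=0x0D=13: acc |= 13<<7 -> acc=1755 shift=14
  byte[11]=0x5D cont=0 payload=0x5D=93: acc |= 93<<14 -> acc=1525467 shift=21 [end]
Varint 4: bytes[9:12] = DB 8D 5D -> value 1525467 (3 byte(s))

Answer: 2 3 4 3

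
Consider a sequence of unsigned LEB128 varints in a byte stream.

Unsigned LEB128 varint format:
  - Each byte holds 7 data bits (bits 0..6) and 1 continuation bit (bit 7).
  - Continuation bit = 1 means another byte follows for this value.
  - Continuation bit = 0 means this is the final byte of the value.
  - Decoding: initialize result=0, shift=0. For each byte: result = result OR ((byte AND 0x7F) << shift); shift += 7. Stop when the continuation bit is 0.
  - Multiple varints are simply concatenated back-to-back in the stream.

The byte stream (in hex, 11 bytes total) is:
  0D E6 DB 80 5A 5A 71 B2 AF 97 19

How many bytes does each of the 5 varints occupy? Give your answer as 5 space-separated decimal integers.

Answer: 1 4 1 1 4

Derivation:
  byte[0]=0x0D cont=0 payload=0x0D=13: acc |= 13<<0 -> acc=13 shift=7 [end]
Varint 1: bytes[0:1] = 0D -> value 13 (1 byte(s))
  byte[1]=0xE6 cont=1 payload=0x66=102: acc |= 102<<0 -> acc=102 shift=7
  byte[2]=0xDB cont=1 payload=0x5B=91: acc |= 91<<7 -> acc=11750 shift=14
  byte[3]=0x80 cont=1 payload=0x00=0: acc |= 0<<14 -> acc=11750 shift=21
  byte[4]=0x5A cont=0 payload=0x5A=90: acc |= 90<<21 -> acc=188755430 shift=28 [end]
Varint 2: bytes[1:5] = E6 DB 80 5A -> value 188755430 (4 byte(s))
  byte[5]=0x5A cont=0 payload=0x5A=90: acc |= 90<<0 -> acc=90 shift=7 [end]
Varint 3: bytes[5:6] = 5A -> value 90 (1 byte(s))
  byte[6]=0x71 cont=0 payload=0x71=113: acc |= 113<<0 -> acc=113 shift=7 [end]
Varint 4: bytes[6:7] = 71 -> value 113 (1 byte(s))
  byte[7]=0xB2 cont=1 payload=0x32=50: acc |= 50<<0 -> acc=50 shift=7
  byte[8]=0xAF cont=1 payload=0x2F=47: acc |= 47<<7 -> acc=6066 shift=14
  byte[9]=0x97 cont=1 payload=0x17=23: acc |= 23<<14 -> acc=382898 shift=21
  byte[10]=0x19 cont=0 payload=0x19=25: acc |= 25<<21 -> acc=52811698 shift=28 [end]
Varint 5: bytes[7:11] = B2 AF 97 19 -> value 52811698 (4 byte(s))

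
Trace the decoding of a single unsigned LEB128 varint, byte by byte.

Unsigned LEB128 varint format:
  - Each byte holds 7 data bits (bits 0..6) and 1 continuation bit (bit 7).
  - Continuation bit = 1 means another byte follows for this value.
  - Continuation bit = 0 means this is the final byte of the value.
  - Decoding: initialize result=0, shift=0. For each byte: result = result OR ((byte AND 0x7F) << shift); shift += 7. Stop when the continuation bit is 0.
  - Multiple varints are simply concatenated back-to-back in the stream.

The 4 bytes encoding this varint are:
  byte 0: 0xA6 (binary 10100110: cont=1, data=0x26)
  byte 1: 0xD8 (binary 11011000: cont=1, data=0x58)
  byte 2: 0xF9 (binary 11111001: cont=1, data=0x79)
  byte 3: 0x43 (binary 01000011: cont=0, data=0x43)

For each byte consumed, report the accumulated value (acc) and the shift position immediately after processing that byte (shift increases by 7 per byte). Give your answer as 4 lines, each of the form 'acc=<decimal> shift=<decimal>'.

byte 0=0xA6: payload=0x26=38, contrib = 38<<0 = 38; acc -> 38, shift -> 7
byte 1=0xD8: payload=0x58=88, contrib = 88<<7 = 11264; acc -> 11302, shift -> 14
byte 2=0xF9: payload=0x79=121, contrib = 121<<14 = 1982464; acc -> 1993766, shift -> 21
byte 3=0x43: payload=0x43=67, contrib = 67<<21 = 140509184; acc -> 142502950, shift -> 28

Answer: acc=38 shift=7
acc=11302 shift=14
acc=1993766 shift=21
acc=142502950 shift=28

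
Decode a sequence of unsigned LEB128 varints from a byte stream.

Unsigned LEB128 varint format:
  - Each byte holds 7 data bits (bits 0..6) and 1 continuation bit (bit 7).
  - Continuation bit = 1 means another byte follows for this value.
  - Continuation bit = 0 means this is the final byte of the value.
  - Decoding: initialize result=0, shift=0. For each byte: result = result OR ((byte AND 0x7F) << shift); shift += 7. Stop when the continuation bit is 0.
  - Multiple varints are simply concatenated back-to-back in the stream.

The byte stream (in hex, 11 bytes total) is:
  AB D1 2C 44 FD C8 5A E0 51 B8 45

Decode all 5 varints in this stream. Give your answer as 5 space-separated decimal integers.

Answer: 731307 68 1483901 10464 8888

Derivation:
  byte[0]=0xAB cont=1 payload=0x2B=43: acc |= 43<<0 -> acc=43 shift=7
  byte[1]=0xD1 cont=1 payload=0x51=81: acc |= 81<<7 -> acc=10411 shift=14
  byte[2]=0x2C cont=0 payload=0x2C=44: acc |= 44<<14 -> acc=731307 shift=21 [end]
Varint 1: bytes[0:3] = AB D1 2C -> value 731307 (3 byte(s))
  byte[3]=0x44 cont=0 payload=0x44=68: acc |= 68<<0 -> acc=68 shift=7 [end]
Varint 2: bytes[3:4] = 44 -> value 68 (1 byte(s))
  byte[4]=0xFD cont=1 payload=0x7D=125: acc |= 125<<0 -> acc=125 shift=7
  byte[5]=0xC8 cont=1 payload=0x48=72: acc |= 72<<7 -> acc=9341 shift=14
  byte[6]=0x5A cont=0 payload=0x5A=90: acc |= 90<<14 -> acc=1483901 shift=21 [end]
Varint 3: bytes[4:7] = FD C8 5A -> value 1483901 (3 byte(s))
  byte[7]=0xE0 cont=1 payload=0x60=96: acc |= 96<<0 -> acc=96 shift=7
  byte[8]=0x51 cont=0 payload=0x51=81: acc |= 81<<7 -> acc=10464 shift=14 [end]
Varint 4: bytes[7:9] = E0 51 -> value 10464 (2 byte(s))
  byte[9]=0xB8 cont=1 payload=0x38=56: acc |= 56<<0 -> acc=56 shift=7
  byte[10]=0x45 cont=0 payload=0x45=69: acc |= 69<<7 -> acc=8888 shift=14 [end]
Varint 5: bytes[9:11] = B8 45 -> value 8888 (2 byte(s))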